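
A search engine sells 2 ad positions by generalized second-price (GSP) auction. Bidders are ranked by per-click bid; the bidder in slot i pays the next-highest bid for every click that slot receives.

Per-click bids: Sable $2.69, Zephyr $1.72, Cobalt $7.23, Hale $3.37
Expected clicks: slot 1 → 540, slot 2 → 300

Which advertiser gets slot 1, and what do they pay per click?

Cobalt; $3.37 per click

Ranked by bid: $7.23 (Cobalt) > $3.37 (Hale) > $2.69 (Sable) > …
Slot 1 goes to the first-ranked bidder, Cobalt, who pays the next bid down: $3.37/click.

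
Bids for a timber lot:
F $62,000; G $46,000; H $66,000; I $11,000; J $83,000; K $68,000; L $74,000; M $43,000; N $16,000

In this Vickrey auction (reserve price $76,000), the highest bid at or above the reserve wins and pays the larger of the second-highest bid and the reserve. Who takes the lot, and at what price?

Bids in order: 83,000 (J) > 74,000 (L) > 68,000 (K) > 66,000 (H) > 62,000 (F) > 46,000 (G) > …
Highest eligible bid: J at $83,000.
max(second-highest $74,000, reserve $76,000) = $76,000.

J pays $76,000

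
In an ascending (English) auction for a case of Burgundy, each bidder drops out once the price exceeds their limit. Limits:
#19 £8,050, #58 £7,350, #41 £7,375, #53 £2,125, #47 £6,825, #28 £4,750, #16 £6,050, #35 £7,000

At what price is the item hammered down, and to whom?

Open ascending-bid auction: the price rises until one bidder remains; the winner pays the price at which the last rival dropped out.
Limits ranked: 8,050 (#19) > 7,375 (#41) > 7,350 (#58) > 7,000 (#35) > 6,825 (#47) > 6,050 (#16) > …
Once the price passes £7,375, only #19 is left; the hammer falls at #41's limit of £7,375.

#19 wins at £7,375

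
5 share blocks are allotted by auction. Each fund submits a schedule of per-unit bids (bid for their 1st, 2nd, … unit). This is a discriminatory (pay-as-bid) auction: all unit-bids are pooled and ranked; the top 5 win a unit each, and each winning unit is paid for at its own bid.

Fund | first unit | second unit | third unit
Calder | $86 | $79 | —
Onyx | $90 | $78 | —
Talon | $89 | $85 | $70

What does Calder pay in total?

Calder pays $165

Merging the schedules and taking the best 5: 90 (Onyx-1), 89 (Talon-1), 86 (Calder-1), 85 (Talon-2), 79 (Calder-2)
Next rejected bid: $78 (not a price — pay-as-bid).
Calder's winning unit-bids: 86 + 79 = $165.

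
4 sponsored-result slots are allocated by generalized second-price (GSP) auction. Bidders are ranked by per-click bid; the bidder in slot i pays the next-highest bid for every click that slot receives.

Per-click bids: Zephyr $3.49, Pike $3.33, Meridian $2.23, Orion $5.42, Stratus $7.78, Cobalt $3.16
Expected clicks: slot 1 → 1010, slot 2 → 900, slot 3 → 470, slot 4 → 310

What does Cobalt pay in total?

Sorting advertisers: $7.78 (Stratus) > $5.42 (Orion) > $3.49 (Zephyr) > $3.33 (Pike) > $3.16 (Cobalt) > …
Cobalt ranks below slot 4 → no slot, pays nothing.

Cobalt pays $0.00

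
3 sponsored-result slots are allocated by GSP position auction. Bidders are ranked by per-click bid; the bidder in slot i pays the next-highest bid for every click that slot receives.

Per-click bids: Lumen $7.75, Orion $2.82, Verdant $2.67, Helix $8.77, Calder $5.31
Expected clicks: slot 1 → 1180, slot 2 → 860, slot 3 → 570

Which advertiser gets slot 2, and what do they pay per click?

Sorting advertisers: $8.77 (Helix) > $7.75 (Lumen) > $5.31 (Calder) > $2.82 (Orion) > …
Slot 2 goes to the second-ranked bidder, Lumen, who pays the next bid down: $5.31/click.

Lumen; $5.31 per click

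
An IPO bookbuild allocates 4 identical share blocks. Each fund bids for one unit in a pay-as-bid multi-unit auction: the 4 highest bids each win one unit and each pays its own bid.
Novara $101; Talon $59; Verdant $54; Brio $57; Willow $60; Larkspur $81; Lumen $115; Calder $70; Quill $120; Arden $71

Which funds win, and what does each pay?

Quill $120, Lumen $115, Novara $101, Larkspur $81

Sorting: 120 (Quill), 115 (Lumen), 101 (Novara), 81 (Larkspur), 71 (Arden), 70 (Calder), …
Winners (4 units): Quill, Lumen, Novara, Larkspur.
Each winner pays its own bid: Quill $120, Lumen $115, Novara $101, Larkspur $81.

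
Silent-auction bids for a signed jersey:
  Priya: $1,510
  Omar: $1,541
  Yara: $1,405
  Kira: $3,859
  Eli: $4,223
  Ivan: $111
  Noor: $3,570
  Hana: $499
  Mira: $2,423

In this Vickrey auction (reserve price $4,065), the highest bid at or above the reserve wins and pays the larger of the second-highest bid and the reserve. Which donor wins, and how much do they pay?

Eli pays $4,065

Rule: the highest bid at or above the reserve wins and pays the larger of the second-highest bid and the reserve.
Sorting bids: 4,223 (Eli) > 3,859 (Kira) > 3,570 (Noor) > 2,423 (Mira) > 1,541 (Omar) > 1,510 (Priya) > …
Eli has the top bid at or above the reserve ($4,223).
max(second-highest $3,859, reserve $4,065) = $4,065.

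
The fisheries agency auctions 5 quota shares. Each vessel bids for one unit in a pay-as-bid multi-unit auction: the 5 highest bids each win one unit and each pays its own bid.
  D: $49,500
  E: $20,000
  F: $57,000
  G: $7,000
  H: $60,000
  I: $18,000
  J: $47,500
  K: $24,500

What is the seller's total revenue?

Total revenue: $238,500

Bids ranked high→low: 60,000 (H), 57,000 (F), 49,500 (D), 47,500 (J), 24,500 (K), 20,000 (E), 18,000 (I), …
Top 5: H, F, D, J, K.
Total revenue = 60,000 + 57,000 + 49,500 + 47,500 + 24,500 = $238,500.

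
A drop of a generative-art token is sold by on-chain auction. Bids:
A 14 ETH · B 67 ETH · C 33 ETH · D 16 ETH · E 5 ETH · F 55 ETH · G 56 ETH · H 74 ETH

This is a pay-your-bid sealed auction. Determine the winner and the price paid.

Rule: the highest bidder wins and pays their own bid.
Sorting bids: 74 (H) > 67 (B) > 56 (G) > 55 (F) > 33 (C) > 16 (D) > …
H has the highest bid and pays exactly that: 74 ETH.

H pays 74 ETH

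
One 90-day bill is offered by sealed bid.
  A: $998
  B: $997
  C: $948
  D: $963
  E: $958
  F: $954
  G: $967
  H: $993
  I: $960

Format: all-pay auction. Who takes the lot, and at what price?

A pays $998

Bids ranked: 998 (A) > 997 (B) > 993 (H) > 967 (G) > 963 (D) > 960 (I) > …
A is highest and takes the item; every bidder forfeits their bid.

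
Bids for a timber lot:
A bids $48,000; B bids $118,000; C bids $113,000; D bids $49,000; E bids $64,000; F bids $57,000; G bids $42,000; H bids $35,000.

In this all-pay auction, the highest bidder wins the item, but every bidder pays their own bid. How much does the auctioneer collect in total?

Total revenue: $526,000

Bids ranked: 118,000 (B) > 113,000 (C) > 64,000 (E) > 57,000 (F) > 49,000 (D) > 48,000 (A) > …
B wins with the top bid; all bids are sunk regardless.
Every bidder forfeits their bid regardless of winning.
Revenue = 48,000 + 118,000 + 113,000 + 49,000 + 64,000 + 57,000 + 42,000 + 35,000 = $526,000.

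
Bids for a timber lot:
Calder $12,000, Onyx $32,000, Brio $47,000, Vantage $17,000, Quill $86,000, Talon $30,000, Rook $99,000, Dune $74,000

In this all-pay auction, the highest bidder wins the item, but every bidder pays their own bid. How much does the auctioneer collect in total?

Bids in order: 99,000 (Rook) > 86,000 (Quill) > 74,000 (Dune) > 47,000 (Brio) > 32,000 (Onyx) > 30,000 (Talon) > …
Every bidder forfeits their bid regardless of winning.
Revenue = 12,000 + 32,000 + 47,000 + 17,000 + 86,000 + 30,000 + 99,000 + 74,000 = $397,000.

Total revenue: $397,000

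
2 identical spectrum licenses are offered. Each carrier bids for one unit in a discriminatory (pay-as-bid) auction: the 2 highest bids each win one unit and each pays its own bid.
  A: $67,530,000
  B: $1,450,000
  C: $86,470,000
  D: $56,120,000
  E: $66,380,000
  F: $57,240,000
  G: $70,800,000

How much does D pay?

D pays $0

Ordering the bids: 86,470,000 (C), 70,800,000 (G), 67,530,000 (A), 66,380,000 (E), …
The 2 highest are C, G.
D does not win → $0.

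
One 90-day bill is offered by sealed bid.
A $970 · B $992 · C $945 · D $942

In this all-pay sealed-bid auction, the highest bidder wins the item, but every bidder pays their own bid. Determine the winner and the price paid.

Sorting bids: 992 (B) > 970 (A) > 945 (C) > 942 (D)
B is highest and takes the item; every bidder forfeits their bid.

B pays $992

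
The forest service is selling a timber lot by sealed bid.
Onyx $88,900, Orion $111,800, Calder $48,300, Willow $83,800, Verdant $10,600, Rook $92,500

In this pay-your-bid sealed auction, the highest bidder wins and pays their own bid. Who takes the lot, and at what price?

Orion pays $111,800

Bids in order: 111,800 (Orion) > 92,500 (Rook) > 88,900 (Onyx) > 83,800 (Willow) > 48,300 (Calder) > 10,600 (Verdant)
First-price: Orion pays what they bid, $111,800.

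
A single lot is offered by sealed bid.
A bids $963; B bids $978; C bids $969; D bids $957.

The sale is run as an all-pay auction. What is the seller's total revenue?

Bids in order: 978 (B) > 969 (C) > 963 (A) > 957 (D)
B wins with the top bid; all bids are sunk regardless.
Every bidder forfeits their bid regardless of winning.
Revenue = 963 + 978 + 969 + 957 = $3,867.

Total revenue: $3,867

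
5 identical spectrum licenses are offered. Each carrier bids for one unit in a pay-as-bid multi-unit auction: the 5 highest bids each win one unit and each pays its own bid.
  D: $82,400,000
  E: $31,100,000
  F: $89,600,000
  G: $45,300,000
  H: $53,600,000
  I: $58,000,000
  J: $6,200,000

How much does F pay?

F pays $89,600,000

Bids ranked high→low: 89,600,000 (F), 82,400,000 (D), 58,000,000 (I), 53,600,000 (H), 45,300,000 (G), 31,100,000 (E), 6,200,000 (J)
The 5 highest are F, D, I, H, G.
F wins → own bid $89,600,000.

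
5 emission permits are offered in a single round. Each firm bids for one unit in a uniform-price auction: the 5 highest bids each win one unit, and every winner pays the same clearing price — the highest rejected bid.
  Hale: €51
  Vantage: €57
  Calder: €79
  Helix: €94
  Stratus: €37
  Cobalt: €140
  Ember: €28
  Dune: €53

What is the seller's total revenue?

Ordering the bids: 140 (Cobalt), 94 (Helix), 79 (Calder), 57 (Vantage), 53 (Dune), 51 (Hale), 37 (Stratus), …
Winners (5 units): Cobalt, Helix, Calder, Vantage, Dune.
Clearing price = highest rejected bid = €51.
Total revenue = 5 × €51 = €255.

Total revenue: €255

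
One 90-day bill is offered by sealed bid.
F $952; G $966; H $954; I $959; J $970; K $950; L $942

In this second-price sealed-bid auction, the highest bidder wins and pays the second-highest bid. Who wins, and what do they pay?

J pays $966

Second-price sealed-bid auction: the highest bidder wins and pays the second-highest bid.
Bids ranked: 970 (J) > 966 (G) > 959 (I) > 954 (H) > 952 (F) > 950 (K) > …
J is highest; pays the second-highest bid, $966.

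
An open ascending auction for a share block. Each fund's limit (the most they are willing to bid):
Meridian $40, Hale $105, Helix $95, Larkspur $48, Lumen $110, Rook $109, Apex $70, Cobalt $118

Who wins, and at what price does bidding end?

Limits in order: 118 (Cobalt) > 110 (Lumen) > 109 (Rook) > 105 (Hale) > 95 (Helix) > 70 (Apex) > …
Bidding ends when Lumen exits at $110; Cobalt takes it.

Cobalt wins at $110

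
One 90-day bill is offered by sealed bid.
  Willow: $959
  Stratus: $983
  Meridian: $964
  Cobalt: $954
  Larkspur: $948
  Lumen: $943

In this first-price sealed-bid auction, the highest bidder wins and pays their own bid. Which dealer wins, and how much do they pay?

First-price sealed-bid auction: the highest bidder wins and pays their own bid.
Sorting bids: 983 (Stratus) > 964 (Meridian) > 959 (Willow) > 954 (Cobalt) > 948 (Larkspur) > 943 (Lumen)
First-price: Stratus pays what they bid, $983.

Stratus pays $983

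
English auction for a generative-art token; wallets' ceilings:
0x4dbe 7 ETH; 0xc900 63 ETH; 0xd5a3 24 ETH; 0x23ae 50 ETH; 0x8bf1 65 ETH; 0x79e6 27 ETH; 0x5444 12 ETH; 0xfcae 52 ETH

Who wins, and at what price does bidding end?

Limits ranked: 65 (0x8bf1) > 63 (0xc900) > 52 (0xfcae) > 50 (0x23ae) > 27 (0x79e6) > 24 (0xd5a3) > …
Bidding ends when 0xc900 exits at 63 ETH; 0x8bf1 takes it.

0x8bf1 wins at 63 ETH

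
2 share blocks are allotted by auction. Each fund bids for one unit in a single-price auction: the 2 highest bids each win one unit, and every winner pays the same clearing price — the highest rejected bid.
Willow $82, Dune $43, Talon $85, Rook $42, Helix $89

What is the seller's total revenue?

Sorting: 89 (Helix), 85 (Talon), 82 (Willow), 43 (Dune), …
Winners (2 units): Helix, Talon.
Highest unsuccessful bid: $82 → clearing price.
Total revenue = 2 × $82 = $164.

Total revenue: $164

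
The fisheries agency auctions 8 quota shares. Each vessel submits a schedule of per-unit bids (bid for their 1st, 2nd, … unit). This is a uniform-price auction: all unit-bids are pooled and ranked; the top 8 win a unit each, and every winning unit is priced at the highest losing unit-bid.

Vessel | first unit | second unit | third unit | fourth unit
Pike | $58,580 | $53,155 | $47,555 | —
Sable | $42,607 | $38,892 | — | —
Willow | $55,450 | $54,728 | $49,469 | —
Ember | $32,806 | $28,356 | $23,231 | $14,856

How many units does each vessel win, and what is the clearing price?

All unit-bids, highest first — top 8: 58,580 (Pike-1), 55,450 (Willow-1), 54,728 (Willow-2), 53,155 (Pike-2), 49,469 (Willow-3), 47,555 (Pike-3), 42,607 (Sable-1), 38,892 (Sable-2)
First bid not allocated: $32,806.
Allocation: Pike 3, Sable 2, Willow 3.

Pike 3, Sable 2, Willow 3; clearing price $32,806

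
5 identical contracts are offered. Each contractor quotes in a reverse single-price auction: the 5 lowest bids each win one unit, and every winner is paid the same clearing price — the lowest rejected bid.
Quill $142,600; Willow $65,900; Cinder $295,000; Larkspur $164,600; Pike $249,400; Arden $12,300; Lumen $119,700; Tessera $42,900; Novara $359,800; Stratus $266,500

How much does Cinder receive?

Cinder is paid $0

Bids ranked low→high: 12,300 (Arden), 42,900 (Tessera), 65,900 (Willow), 119,700 (Lumen), 142,600 (Quill), 164,600 (Larkspur), 249,400 (Pike), …
Winners (5 units): Arden, Tessera, Willow, Lumen, Quill.
First losing bid is Larkspur's $164,600, which sets the uniform price.
Cinder does not win → is paid $0.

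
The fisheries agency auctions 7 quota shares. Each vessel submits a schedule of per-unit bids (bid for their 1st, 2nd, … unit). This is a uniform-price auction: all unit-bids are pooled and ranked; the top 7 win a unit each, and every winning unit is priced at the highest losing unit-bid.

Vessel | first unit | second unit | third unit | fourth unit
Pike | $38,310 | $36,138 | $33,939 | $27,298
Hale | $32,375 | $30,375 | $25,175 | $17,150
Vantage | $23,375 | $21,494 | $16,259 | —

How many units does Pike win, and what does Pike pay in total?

Pike: 4 units, pays $93,500

Merging the schedules and taking the best 7: 38,310 (Pike-1), 36,138 (Pike-2), 33,939 (Pike-3), 32,375 (Hale-1), 30,375 (Hale-2), 27,298 (Pike-4), 25,175 (Hale-3)
The (k+1)-th unit-bid is $23,375.
Pike wins 4 unit(s) at $23,375 each.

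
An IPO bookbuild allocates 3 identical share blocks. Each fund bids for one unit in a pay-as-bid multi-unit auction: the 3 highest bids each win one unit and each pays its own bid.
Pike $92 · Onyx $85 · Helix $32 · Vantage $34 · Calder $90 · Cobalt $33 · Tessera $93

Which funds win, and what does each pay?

Tessera $93, Pike $92, Calder $90

Bids ranked high→low: 93 (Tessera), 92 (Pike), 90 (Calder), 85 (Onyx), 34 (Vantage), …
Winners (3 units): Tessera, Pike, Calder.
Each winner pays its own bid: Tessera $93, Pike $92, Calder $90.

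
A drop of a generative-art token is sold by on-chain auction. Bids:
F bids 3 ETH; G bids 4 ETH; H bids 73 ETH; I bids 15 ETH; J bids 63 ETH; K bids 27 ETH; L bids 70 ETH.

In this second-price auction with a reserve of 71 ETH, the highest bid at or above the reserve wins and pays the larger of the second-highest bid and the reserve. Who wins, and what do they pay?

Rule: the highest bid at or above the reserve wins and pays the larger of the second-highest bid and the reserve.
Bids in order: 73 (H) > 70 (L) > 63 (J) > 27 (K) > 15 (I) > 4 (G) > …
Highest eligible bid: H at 73 ETH.
max(second-highest 70 ETH, reserve 71 ETH) = 71 ETH.

H pays 71 ETH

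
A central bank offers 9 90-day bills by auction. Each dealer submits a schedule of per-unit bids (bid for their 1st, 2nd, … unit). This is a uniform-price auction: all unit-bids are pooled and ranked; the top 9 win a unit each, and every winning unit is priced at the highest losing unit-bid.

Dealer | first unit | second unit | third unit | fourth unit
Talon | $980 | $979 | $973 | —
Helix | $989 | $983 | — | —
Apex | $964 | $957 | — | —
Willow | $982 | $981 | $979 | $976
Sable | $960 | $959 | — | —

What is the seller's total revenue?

Total revenue: $8,676

All unit-bids, highest first — top 9: 989 (Helix-1), 983 (Helix-2), 982 (Willow-1), 981 (Willow-2), 980 (Talon-1), 979 (Talon-2), 979 (Willow-3), 976 (Willow-4), 973 (Talon-3)
Highest rejected unit-bid = $964.
Allocation: Helix 2, Talon 3, Willow 4. Every unit priced at $964.
Revenue = 9 × 964 = $8,676.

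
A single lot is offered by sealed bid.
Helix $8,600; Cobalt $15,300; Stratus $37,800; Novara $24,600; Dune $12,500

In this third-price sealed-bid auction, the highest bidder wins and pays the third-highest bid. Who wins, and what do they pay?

Bids ranked: 37,800 (Stratus) > 24,600 (Novara) > 15,300 (Cobalt) > 12,500 (Dune) > 8,600 (Helix)
Stratus is highest; pays the third-highest bid, $15,300.

Stratus pays $15,300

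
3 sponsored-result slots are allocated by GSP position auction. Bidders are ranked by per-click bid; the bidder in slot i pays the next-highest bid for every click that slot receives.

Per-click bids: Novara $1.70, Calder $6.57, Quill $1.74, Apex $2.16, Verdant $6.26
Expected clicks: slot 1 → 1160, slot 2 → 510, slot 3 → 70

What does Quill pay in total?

Quill pays $0.00

Per-click bids in order: $6.57 (Calder) > $6.26 (Verdant) > $2.16 (Apex) > $1.74 (Quill) > …
Quill ranks below slot 3 → no slot, pays nothing.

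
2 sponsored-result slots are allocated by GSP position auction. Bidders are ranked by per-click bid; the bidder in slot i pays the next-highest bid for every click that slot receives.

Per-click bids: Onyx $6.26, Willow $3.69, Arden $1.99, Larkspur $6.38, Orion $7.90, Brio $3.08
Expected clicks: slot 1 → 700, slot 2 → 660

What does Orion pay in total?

Orion pays $4466.00

Ranked by bid: $7.90 (Orion) > $6.38 (Larkspur) > $6.26 (Onyx) > …
Orion holds slot 1 → pays next bid $6.38 × 700 clicks = $4466.00.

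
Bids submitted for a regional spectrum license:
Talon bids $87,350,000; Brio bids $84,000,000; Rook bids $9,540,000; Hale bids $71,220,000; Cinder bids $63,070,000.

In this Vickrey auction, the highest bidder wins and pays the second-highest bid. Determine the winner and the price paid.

Talon pays $84,000,000

Vickrey auction: the highest bidder wins and pays the second-highest bid.
Bids ranked: 87,350,000 (Talon) > 84,000,000 (Brio) > 71,220,000 (Hale) > 63,070,000 (Cinder) > 9,540,000 (Rook)
Talon is highest; pays the second-highest bid, $84,000,000.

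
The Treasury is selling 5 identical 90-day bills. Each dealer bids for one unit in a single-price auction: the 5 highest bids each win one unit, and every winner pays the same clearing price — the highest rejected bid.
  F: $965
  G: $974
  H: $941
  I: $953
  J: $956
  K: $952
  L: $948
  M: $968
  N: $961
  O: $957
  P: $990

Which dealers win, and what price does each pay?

Ordering the bids: 990 (P), 974 (G), 968 (M), 965 (F), 961 (N), 957 (O), 956 (J), …
Winners (5 units): P, G, M, F, N.
Highest unsuccessful bid: $957 → clearing price.

P, G, M, F, N; each pays $957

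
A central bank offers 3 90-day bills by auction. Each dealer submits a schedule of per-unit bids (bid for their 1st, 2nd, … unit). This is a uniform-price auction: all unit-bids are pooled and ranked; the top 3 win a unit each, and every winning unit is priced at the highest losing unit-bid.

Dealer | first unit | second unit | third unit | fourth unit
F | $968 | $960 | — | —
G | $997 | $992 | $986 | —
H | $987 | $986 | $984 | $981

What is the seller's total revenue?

All unit-bids, highest first — top 3: 997 (G-1), 992 (G-2), 987 (H-1)
First bid not allocated: $986.
Allocation: G 2, H 1. Every unit priced at $986.
Revenue = 3 × 986 = $2,958.

Total revenue: $2,958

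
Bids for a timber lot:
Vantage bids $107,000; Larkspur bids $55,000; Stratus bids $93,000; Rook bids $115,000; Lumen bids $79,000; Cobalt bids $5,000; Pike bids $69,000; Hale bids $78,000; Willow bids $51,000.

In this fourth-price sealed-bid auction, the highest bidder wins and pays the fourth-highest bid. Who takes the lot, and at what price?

Sorting bids: 115,000 (Rook) > 107,000 (Vantage) > 93,000 (Stratus) > 79,000 (Lumen) > 78,000 (Hale) > 69,000 (Pike) > …
Rook is highest; pays the fourth-highest bid, $79,000.

Rook pays $79,000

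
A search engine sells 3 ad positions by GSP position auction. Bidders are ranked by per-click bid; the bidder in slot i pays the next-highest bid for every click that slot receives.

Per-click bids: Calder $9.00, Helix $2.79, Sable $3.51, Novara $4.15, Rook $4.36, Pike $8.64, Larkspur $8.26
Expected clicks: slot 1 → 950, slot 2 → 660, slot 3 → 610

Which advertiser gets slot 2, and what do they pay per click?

Pike; $8.26 per click

Per-click bids in order: $9.00 (Calder) > $8.64 (Pike) > $8.26 (Larkspur) > $4.36 (Rook) > …
Slot 2 goes to the second-ranked bidder, Pike, who pays the next bid down: $8.26/click.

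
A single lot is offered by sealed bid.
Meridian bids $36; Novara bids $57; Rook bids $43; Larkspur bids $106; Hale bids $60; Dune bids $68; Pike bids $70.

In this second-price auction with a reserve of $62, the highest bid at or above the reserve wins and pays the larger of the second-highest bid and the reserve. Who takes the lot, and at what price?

Sorting bids: 106 (Larkspur) > 70 (Pike) > 68 (Dune) > 60 (Hale) > 57 (Novara) > 43 (Rook) > …
Larkspur has the top bid at or above the reserve ($106).
max(second-highest $70, reserve $62) = $70; the reserve does not bind.

Larkspur pays $70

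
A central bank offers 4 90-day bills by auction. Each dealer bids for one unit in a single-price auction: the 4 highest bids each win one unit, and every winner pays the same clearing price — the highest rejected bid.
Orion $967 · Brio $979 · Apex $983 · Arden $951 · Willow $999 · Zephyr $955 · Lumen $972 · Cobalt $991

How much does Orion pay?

Sorting: 999 (Willow), 991 (Cobalt), 983 (Apex), 979 (Brio), 972 (Lumen), 967 (Orion), …
The 4 highest are Willow, Cobalt, Apex, Brio.
First losing bid is Lumen's $972, which sets the uniform price.
Orion does not win → pays $0.

Orion pays $0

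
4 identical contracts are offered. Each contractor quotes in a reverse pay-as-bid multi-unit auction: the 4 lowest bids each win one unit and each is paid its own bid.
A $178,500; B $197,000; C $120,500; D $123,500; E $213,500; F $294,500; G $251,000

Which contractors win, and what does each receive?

Sorting: 120,500 (C), 123,500 (D), 178,500 (A), 197,000 (B), 213,500 (E), 251,000 (G), …
Lowest 4: C, D, A, B.
Each winner is paid its own bid: C $120,500, D $123,500, A $178,500, B $197,000.

C $120,500, D $123,500, A $178,500, B $197,000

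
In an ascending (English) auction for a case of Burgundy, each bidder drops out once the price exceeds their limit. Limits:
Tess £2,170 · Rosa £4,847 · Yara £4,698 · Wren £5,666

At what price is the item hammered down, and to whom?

Wren wins at £4,847

Sorting limits: 5,666 (Wren) > 4,847 (Rosa) > 4,698 (Yara) > 2,170 (Tess)
Rosa is the last rival to drop out, at £4,847; Wren remains and wins at that price.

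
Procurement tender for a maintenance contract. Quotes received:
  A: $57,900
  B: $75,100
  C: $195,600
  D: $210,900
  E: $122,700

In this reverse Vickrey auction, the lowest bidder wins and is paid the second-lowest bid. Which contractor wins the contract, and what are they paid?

Sorting bids: 57,900 (A) < 75,100 (B) < 122,700 (E) < 195,600 (C) < 210,900 (D)
A wins with the lowest bid; price is set by the runner-up at $75,100.

A is paid $75,100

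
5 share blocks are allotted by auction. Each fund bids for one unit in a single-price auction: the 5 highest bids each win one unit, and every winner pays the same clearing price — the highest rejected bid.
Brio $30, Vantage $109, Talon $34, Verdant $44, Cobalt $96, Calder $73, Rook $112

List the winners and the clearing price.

Sorting: 112 (Rook), 109 (Vantage), 96 (Cobalt), 73 (Calder), 44 (Verdant), 34 (Talon), 30 (Brio)
Winners (5 units): Rook, Vantage, Cobalt, Calder, Verdant.
First losing bid is Talon's $34, which sets the uniform price.

Rook, Vantage, Cobalt, Calder, Verdant; each pays $34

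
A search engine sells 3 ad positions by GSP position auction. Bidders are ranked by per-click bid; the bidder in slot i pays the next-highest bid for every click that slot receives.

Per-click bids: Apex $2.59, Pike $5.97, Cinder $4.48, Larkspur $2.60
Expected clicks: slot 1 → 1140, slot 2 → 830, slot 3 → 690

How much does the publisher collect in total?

Ranked by bid: $5.97 (Pike) > $4.48 (Cinder) > $2.60 (Larkspur) > $2.59 (Apex)
Slot 1: Pike pays $4.48 × 1140 = $5107.20
Slot 2: Cinder pays $2.60 × 830 = $2158.00
Slot 3: Larkspur pays $2.59 × 690 = $1787.10
Total = $9052.30

Total revenue: $9052.30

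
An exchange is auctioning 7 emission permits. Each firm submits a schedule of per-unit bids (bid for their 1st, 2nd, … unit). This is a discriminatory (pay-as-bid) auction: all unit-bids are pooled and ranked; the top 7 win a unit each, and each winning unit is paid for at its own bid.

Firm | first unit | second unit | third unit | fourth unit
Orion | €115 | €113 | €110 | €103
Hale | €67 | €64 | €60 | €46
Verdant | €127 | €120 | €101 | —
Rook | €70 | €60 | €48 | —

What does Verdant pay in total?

Verdant pays €348

Merging the schedules and taking the best 7: 127 (Verdant-1), 120 (Verdant-2), 115 (Orion-1), 113 (Orion-2), 110 (Orion-3), 103 (Orion-4), 101 (Verdant-3)
Next rejected bid: €70 (not a price — pay-as-bid).
Verdant's winning unit-bids: 127 + 120 + 101 = €348.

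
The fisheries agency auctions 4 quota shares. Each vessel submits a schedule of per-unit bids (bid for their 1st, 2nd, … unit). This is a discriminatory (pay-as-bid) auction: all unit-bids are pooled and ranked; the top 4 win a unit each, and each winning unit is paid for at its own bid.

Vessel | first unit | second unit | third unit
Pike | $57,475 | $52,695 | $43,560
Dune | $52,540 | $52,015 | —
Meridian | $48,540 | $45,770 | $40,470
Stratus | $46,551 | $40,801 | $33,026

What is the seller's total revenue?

Merging the schedules and taking the best 4: 57,475 (Pike-1), 52,695 (Pike-2), 52,540 (Dune-1), 52,015 (Dune-2)
Next rejected bid: $48,540 (not a price — pay-as-bid).
Each winning unit pays its own bid.
Revenue = 57,475 + 52,695 + 52,540 + 52,015 = $214,725.

Total revenue: $214,725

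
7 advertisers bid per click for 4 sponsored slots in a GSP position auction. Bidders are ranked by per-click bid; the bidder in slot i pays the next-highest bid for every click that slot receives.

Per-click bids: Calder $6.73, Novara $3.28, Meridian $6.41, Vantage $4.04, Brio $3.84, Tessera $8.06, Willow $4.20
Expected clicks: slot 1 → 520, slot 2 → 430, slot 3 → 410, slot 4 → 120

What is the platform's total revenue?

Per-click bids in order: $8.06 (Tessera) > $6.73 (Calder) > $6.41 (Meridian) > $4.20 (Willow) > $4.04 (Vantage) > …
Slot 1: Tessera pays $6.73 × 520 = $3499.60
Slot 2: Calder pays $6.41 × 430 = $2756.30
Slot 3: Meridian pays $4.20 × 410 = $1722.00
Slot 4: Willow pays $4.04 × 120 = $484.80
Total = $8462.70

Total revenue: $8462.70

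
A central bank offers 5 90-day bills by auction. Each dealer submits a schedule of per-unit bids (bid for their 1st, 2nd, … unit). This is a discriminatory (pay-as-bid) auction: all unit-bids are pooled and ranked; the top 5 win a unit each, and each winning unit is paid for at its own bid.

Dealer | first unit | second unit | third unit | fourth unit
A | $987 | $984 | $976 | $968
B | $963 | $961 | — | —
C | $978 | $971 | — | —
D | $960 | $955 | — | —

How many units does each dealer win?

A 3, C 2

Merging the schedules and taking the best 5: 987 (A-1), 984 (A-2), 978 (C-1), 976 (A-3), 971 (C-2)
Next rejected bid: $968 (not a price — pay-as-bid).
Allocation: A 3, C 2.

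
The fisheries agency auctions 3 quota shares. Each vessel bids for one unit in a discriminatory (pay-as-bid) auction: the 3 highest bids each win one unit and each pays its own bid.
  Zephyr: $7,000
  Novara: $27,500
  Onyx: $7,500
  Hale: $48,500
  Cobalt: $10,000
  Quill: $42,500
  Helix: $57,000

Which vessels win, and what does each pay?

Sorting: 57,000 (Helix), 48,500 (Hale), 42,500 (Quill), 27,500 (Novara), 10,000 (Cobalt), …
Top 3: Helix, Hale, Quill.
Each winner pays its own bid: Helix $57,000, Hale $48,500, Quill $42,500.

Helix $57,000, Hale $48,500, Quill $42,500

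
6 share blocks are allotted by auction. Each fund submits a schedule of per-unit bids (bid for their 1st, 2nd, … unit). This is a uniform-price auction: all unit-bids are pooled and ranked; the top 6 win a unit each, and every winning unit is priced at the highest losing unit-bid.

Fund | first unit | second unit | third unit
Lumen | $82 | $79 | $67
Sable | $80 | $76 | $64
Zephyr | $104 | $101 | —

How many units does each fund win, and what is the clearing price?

Lumen 2, Sable 2, Zephyr 2; clearing price $67

Merging the schedules and taking the best 6: 104 (Zephyr-1), 101 (Zephyr-2), 82 (Lumen-1), 80 (Sable-1), 79 (Lumen-2), 76 (Sable-2)
Highest rejected unit-bid = $67.
Allocation: Lumen 2, Sable 2, Zephyr 2.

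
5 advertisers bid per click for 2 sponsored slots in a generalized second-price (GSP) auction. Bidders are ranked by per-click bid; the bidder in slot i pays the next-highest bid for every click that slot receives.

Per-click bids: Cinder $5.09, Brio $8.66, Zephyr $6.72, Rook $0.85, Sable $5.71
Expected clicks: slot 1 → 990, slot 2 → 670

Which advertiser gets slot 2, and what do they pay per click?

Zephyr; $5.71 per click

Ranked by bid: $8.66 (Brio) > $6.72 (Zephyr) > $5.71 (Sable) > …
Slot 2 goes to the second-ranked bidder, Zephyr, who pays the next bid down: $5.71/click.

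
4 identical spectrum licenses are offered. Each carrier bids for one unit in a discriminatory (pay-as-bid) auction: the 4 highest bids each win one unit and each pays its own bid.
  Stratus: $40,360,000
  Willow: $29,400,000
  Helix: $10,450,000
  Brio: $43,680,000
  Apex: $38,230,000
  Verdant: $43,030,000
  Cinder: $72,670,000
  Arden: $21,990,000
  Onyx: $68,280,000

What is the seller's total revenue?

Total revenue: $227,660,000

Ordering the bids: 72,670,000 (Cinder), 68,280,000 (Onyx), 43,680,000 (Brio), 43,030,000 (Verdant), 40,360,000 (Stratus), 38,230,000 (Apex), …
Top 4: Cinder, Onyx, Brio, Verdant.
Total revenue = 72,670,000 + 68,280,000 + 43,680,000 + 43,030,000 = $227,660,000.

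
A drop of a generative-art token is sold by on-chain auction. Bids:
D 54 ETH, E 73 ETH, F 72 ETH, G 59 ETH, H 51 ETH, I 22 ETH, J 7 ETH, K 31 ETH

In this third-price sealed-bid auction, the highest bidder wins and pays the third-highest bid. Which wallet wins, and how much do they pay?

E pays 59 ETH

Bids in order: 73 (E) > 72 (F) > 59 (G) > 54 (D) > 51 (H) > 31 (K) > …
E is highest; pays the third-highest bid, 59 ETH.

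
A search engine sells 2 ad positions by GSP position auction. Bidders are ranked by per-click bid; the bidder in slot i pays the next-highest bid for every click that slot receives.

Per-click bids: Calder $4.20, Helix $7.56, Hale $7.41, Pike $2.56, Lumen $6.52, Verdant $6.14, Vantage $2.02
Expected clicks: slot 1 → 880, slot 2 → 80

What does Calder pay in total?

Calder pays $0.00

Sorting advertisers: $7.56 (Helix) > $7.41 (Hale) > $6.52 (Lumen) > …
Calder ranks below slot 2 → no slot, pays nothing.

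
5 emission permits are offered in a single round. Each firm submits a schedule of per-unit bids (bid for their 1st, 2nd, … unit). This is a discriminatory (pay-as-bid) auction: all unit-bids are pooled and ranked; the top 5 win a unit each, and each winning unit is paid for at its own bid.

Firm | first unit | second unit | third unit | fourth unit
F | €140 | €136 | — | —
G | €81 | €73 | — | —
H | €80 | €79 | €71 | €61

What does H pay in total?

H pays €159

All unit-bids, highest first — top 5: 140 (F-1), 136 (F-2), 81 (G-1), 80 (H-1), 79 (H-2)
Next rejected bid: €73 (not a price — pay-as-bid).
H's winning unit-bids: 80 + 79 = €159.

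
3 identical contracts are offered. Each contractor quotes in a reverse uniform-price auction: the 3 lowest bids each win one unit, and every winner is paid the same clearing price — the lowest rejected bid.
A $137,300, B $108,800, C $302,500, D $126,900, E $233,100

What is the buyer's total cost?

Total cost: $699,300

Bids ranked low→high: 108,800 (B), 126,900 (D), 137,300 (A), 233,100 (E), 302,500 (C)
Lowest 3: B, D, A.
Lowest unsuccessful bid: $233,100 → clearing price.
Total cost = 3 × $233,100 = $699,300.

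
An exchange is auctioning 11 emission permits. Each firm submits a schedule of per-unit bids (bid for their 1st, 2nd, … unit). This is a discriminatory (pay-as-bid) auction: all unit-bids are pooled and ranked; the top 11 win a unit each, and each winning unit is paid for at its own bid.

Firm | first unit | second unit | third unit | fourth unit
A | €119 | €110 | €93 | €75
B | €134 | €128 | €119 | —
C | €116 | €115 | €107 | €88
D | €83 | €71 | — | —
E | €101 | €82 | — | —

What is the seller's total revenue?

Total revenue: €1,230

Pooled unit-bids ranked (top 11): 134 (B-1), 128 (B-2), 119 (A-1), 119 (B-3), 116 (C-1), 115 (C-2), 110 (A-2), 107 (C-3), 101 (E-1), 93 (A-3), 88 (C-4)
Next rejected bid: €83 (not a price — pay-as-bid).
Each winning unit pays its own bid.
Revenue = 134 + 128 + 119 + 119 + 116 + 115 + 110 + 107 + 101 + 93 + 88 = €1,230.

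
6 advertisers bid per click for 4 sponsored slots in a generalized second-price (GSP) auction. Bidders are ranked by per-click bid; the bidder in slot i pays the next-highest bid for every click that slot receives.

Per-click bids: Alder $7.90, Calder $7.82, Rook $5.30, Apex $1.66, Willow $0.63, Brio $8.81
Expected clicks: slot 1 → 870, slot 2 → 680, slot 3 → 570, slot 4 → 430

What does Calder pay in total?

Sorting advertisers: $8.81 (Brio) > $7.90 (Alder) > $7.82 (Calder) > $5.30 (Rook) > $1.66 (Apex) > …
Calder holds slot 3 → pays next bid $5.30 × 570 clicks = $3021.00.

Calder pays $3021.00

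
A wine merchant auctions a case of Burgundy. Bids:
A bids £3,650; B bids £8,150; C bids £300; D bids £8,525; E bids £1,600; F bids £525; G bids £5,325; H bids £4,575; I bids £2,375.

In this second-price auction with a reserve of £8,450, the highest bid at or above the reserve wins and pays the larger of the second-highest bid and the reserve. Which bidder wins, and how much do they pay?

D pays £8,450

Sorting bids: 8,525 (D) > 8,150 (B) > 5,325 (G) > 4,575 (H) > 3,650 (A) > 2,375 (I) > …
D has the top bid at or above the reserve (£8,525).
max(second-highest £8,150, reserve £8,450) = £8,450.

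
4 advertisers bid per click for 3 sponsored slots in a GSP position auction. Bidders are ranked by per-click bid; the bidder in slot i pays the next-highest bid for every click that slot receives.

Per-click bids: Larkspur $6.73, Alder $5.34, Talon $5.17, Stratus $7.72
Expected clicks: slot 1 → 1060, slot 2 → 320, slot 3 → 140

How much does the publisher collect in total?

Total revenue: $9566.40

Sorting advertisers: $7.72 (Stratus) > $6.73 (Larkspur) > $5.34 (Alder) > $5.17 (Talon)
Slot 1: Stratus pays $6.73 × 1060 = $7133.80
Slot 2: Larkspur pays $5.34 × 320 = $1708.80
Slot 3: Alder pays $5.17 × 140 = $723.80
Total = $9566.40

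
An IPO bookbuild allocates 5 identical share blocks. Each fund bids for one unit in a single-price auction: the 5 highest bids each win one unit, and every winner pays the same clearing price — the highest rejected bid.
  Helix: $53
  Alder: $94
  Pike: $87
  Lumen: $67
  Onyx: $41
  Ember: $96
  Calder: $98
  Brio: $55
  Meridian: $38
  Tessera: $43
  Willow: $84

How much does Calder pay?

Ordering the bids: 98 (Calder), 96 (Ember), 94 (Alder), 87 (Pike), 84 (Willow), 67 (Lumen), 55 (Brio), …
Top 5: Calder, Ember, Alder, Pike, Willow.
First losing bid is Lumen's $67, which sets the uniform price.
Calder wins → pays $67.

Calder pays $67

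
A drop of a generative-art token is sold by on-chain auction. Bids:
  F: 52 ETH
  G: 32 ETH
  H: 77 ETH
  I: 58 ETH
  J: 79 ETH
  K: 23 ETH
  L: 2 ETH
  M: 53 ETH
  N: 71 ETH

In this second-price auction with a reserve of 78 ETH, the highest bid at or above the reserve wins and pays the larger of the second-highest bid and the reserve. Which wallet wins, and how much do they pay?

J pays 78 ETH

Rule: the highest bid at or above the reserve wins and pays the larger of the second-highest bid and the reserve.
Bids ranked: 79 (J) > 77 (H) > 71 (N) > 58 (I) > 53 (M) > 52 (F) > …
Highest eligible bid: J at 79 ETH.
max(second-highest 77 ETH, reserve 78 ETH) = 78 ETH.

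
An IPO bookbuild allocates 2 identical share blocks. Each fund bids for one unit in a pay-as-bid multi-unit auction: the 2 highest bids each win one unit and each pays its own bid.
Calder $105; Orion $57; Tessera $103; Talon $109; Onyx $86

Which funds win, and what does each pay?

Talon $109, Calder $105

Sorting: 109 (Talon), 105 (Calder), 103 (Tessera), 86 (Onyx), …
Top 2: Talon, Calder.
Each winner pays its own bid: Talon $109, Calder $105.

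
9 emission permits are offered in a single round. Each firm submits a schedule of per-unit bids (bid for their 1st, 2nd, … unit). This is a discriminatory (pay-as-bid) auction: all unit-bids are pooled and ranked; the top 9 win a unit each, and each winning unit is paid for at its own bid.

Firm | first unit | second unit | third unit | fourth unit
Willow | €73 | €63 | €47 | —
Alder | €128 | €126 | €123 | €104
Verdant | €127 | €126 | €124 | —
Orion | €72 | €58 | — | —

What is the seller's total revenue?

All unit-bids, highest first — top 9: 128 (Alder-1), 127 (Verdant-1), 126 (Alder-2), 126 (Verdant-2), 124 (Verdant-3), 123 (Alder-3), 104 (Alder-4), 73 (Willow-1), 72 (Orion-1)
Next rejected bid: €63 (not a price — pay-as-bid).
Each winning unit pays its own bid.
Revenue = 128 + 127 + 126 + 126 + 124 + 123 + 104 + 73 + 72 = €1,003.

Total revenue: €1,003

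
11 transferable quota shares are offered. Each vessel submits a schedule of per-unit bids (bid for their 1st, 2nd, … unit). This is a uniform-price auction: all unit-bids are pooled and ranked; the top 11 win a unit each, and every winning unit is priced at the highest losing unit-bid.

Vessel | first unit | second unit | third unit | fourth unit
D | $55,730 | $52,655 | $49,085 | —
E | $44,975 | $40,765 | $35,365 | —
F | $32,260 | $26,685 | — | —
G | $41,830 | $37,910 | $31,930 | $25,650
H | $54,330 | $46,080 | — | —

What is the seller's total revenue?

Merging the schedules and taking the best 11: 55,730 (D-1), 54,330 (H-1), 52,655 (D-2), 49,085 (D-3), 46,080 (H-2), 44,975 (E-1), 41,830 (G-1), 40,765 (E-2), 37,910 (G-2), 35,365 (E-3), 32,260 (F-1)
First bid not allocated: $31,930.
Allocation: D 3, E 3, F 1, G 2, H 2. Every unit priced at $31,930.
Revenue = 11 × 31,930 = $351,230.

Total revenue: $351,230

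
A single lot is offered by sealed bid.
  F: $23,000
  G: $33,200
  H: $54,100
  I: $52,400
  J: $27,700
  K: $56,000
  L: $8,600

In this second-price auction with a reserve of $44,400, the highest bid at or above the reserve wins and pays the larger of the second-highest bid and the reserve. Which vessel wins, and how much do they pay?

K pays $54,100

Sorting bids: 56,000 (K) > 54,100 (H) > 52,400 (I) > 33,200 (G) > 27,700 (J) > 23,000 (F) > …
Highest eligible bid: K at $56,000.
max(second-highest $54,100, reserve $44,400) = $54,100; the reserve does not bind.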